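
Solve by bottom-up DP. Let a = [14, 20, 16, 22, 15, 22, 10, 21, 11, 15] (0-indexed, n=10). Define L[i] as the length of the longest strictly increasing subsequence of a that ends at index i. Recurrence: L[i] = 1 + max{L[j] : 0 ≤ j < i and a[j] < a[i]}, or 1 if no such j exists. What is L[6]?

1

   i    0    1    2    3    4    5    6    7    8    9
a[i]   14   20   16   22   15   22   10   21   11   15
L[i]    1    2    2    3    2    3    1    3    2    3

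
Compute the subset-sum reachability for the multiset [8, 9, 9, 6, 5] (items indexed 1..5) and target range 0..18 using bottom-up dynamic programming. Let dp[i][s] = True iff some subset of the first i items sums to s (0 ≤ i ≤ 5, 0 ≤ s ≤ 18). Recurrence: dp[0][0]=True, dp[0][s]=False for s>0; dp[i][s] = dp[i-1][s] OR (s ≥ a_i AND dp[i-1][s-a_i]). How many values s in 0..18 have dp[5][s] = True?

i\s   0   1   2   3   4   5   6   7   8   9  10  11  12  13  14  15  16  17  18
  0   T   F   F   F   F   F   F   F   F   F   F   F   F   F   F   F   F   F   F
  1   T   F   F   F   F   F   F   F   T   F   F   F   F   F   F   F   F   F   F
  2   T   F   F   F   F   F   F   F   T   T   F   F   F   F   F   F   F   T   F
  3   T   F   F   F   F   F   F   F   T   T   F   F   F   F   F   F   F   T   T
  4   T   F   F   F   F   F   T   F   T   T   F   F   F   F   T   T   F   T   T
  5   T   F   F   F   F   T   T   F   T   T   F   T   F   T   T   T   F   T   T

11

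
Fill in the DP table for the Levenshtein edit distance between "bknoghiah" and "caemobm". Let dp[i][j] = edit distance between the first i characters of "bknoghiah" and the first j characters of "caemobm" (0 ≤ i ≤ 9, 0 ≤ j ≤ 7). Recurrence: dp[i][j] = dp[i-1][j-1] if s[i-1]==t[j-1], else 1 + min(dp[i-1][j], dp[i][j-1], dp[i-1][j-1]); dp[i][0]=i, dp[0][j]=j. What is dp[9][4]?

9

   ''  c  a  e  m  o  b  m
''  0  1  2  3  4  5  6  7
 b  1  1  2  3  4  5  5  6
 k  2  2  2  3  4  5  6  6
 n  3  3  3  3  4  5  6  7
 o  4  4  4  4  4  4  5  6
 g  5  5  5  5  5  5  5  6
 h  6  6  6  6  6  6  6  6
 i  7  7  7  7  7  7  7  7
 a  8  8  7  8  8  8  8  8
 h  9  9  8  8  9  9  9  9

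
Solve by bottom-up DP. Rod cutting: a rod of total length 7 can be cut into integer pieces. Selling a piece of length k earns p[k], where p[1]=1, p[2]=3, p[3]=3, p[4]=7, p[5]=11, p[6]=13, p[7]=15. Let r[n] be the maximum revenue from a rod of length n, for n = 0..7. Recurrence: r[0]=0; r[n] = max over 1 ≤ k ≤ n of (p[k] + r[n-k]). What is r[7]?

15

   n    0    1    2    3    4    5    6    7
r[n]    0    1    3    4    7   11   13   15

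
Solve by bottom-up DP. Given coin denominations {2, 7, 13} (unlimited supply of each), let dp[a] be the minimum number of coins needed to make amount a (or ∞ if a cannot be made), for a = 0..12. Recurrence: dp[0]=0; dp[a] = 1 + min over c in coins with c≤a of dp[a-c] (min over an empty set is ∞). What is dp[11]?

3

 a  0  1  2  3  4  5  6  7  8  9 10 11 12
dp  0  -  1  -  2  -  3  1  4  2  5  3  6
(- denotes ∞ / unreachable)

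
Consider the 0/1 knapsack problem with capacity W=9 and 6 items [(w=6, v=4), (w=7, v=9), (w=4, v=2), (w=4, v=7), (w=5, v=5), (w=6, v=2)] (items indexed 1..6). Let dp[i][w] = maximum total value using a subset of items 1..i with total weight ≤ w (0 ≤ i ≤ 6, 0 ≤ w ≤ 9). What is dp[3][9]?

i\w   0   1   2   3   4   5   6   7   8   9
  0   0   0   0   0   0   0   0   0   0   0
  1   0   0   0   0   0   0   4   4   4   4
  2   0   0   0   0   0   0   4   9   9   9
  3   0   0   0   0   2   2   4   9   9   9
  4   0   0   0   0   7   7   7   9   9   9
  5   0   0   0   0   7   7   7   9   9  12
  6   0   0   0   0   7   7   7   9   9  12

9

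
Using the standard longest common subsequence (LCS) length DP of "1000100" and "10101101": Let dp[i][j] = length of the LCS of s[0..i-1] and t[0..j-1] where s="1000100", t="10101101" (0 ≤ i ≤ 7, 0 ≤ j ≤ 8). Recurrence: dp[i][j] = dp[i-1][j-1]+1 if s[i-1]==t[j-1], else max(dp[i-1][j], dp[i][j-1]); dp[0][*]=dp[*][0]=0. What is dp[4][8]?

   ''  1  0  1  0  1  1  0  1
''  0  0  0  0  0  0  0  0  0
 1  0  1  1  1  1  1  1  1  1
 0  0  1  2  2  2  2  2  2  2
 0  0  1  2  2  3  3  3  3  3
 0  0  1  2  2  3  3  3  4  4
 1  0  1  2  3  3  4  4  4  5
 0  0  1  2  3  4  4  4  5  5
 0  0  1  2  3  4  4  4  5  5

4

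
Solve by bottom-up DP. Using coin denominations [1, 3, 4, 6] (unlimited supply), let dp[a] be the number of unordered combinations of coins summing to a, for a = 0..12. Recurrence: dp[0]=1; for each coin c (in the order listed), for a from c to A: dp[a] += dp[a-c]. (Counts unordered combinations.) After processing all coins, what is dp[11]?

after  coin     0     1     2     3     4     5     6     7     8     9    10    11    12
          1     1     1     1     1     1     1     1     1     1     1     1     1     1
          3     1     1     1     2     2     2     3     3     3     4     4     4     5
          4     1     1     1     2     3     3     4     5     6     7     8     9    11
          6     1     1     1     2     3     3     5     6     7     9    11    12    16

12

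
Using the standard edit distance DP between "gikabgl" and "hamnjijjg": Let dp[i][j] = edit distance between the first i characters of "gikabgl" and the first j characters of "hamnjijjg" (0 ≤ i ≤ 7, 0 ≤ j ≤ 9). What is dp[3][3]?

3

   ''  h  a  m  n  j  i  j  j  g
''  0  1  2  3  4  5  6  7  8  9
 g  1  1  2  3  4  5  6  7  8  8
 i  2  2  2  3  4  5  5  6  7  8
 k  3  3  3  3  4  5  6  6  7  8
 a  4  4  3  4  4  5  6  7  7  8
 b  5  5  4  4  5  5  6  7  8  8
 g  6  6  5  5  5  6  6  7  8  8
 l  7  7  6  6  6  6  7  7  8  9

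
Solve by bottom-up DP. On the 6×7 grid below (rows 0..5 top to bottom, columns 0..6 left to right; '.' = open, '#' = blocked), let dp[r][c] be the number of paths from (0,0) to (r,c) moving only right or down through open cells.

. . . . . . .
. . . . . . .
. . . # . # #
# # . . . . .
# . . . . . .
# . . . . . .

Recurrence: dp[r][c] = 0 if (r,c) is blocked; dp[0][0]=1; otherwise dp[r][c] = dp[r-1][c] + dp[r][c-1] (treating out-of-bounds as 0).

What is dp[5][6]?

120

r\c   0   1   2   3   4   5   6
  0   1   1   1   1   1   1   1
  1   1   2   3   4   5   6   7
  2   1   3   6   0   5   0   0
  3   0   0   6   6  11  11  11
  4   0   0   6  12  23  34  45
  5   0   0   6  18  41  75 120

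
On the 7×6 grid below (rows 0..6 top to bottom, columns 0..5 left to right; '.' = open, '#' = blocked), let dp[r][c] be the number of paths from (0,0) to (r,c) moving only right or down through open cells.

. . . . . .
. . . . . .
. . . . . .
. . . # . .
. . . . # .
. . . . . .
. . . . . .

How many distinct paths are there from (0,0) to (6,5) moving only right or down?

172

r\c   0   1   2   3   4   5
  0   1   1   1   1   1   1
  1   1   2   3   4   5   6
  2   1   3   6  10  15  21
  3   1   4  10   0  15  36
  4   1   5  15  15   0  36
  5   1   6  21  36  36  72
  6   1   7  28  64 100 172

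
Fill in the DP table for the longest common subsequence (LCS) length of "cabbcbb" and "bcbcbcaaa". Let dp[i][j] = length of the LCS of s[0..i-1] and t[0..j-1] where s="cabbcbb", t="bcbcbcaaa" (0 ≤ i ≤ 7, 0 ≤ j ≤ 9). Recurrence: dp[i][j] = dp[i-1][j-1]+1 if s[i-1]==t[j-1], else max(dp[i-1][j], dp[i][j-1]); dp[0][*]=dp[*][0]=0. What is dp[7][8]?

4

   ''  b  c  b  c  b  c  a  a  a
''  0  0  0  0  0  0  0  0  0  0
 c  0  0  1  1  1  1  1  1  1  1
 a  0  0  1  1  1  1  1  2  2  2
 b  0  1  1  2  2  2  2  2  2  2
 b  0  1  1  2  2  3  3  3  3  3
 c  0  1  2  2  3  3  4  4  4  4
 b  0  1  2  3  3  4  4  4  4  4
 b  0  1  2  3  3  4  4  4  4  4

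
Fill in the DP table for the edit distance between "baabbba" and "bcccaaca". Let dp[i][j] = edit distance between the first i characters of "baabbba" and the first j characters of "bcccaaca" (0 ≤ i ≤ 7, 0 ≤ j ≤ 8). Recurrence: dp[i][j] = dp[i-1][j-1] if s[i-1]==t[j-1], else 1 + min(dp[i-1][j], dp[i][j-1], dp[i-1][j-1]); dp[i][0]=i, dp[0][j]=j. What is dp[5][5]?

   ''  b  c  c  c  a  a  c  a
''  0  1  2  3  4  5  6  7  8
 b  1  0  1  2  3  4  5  6  7
 a  2  1  1  2  3  3  4  5  6
 a  3  2  2  2  3  3  3  4  5
 b  4  3  3  3  3  4  4  4  5
 b  5  4  4  4  4  4  5  5  5
 b  6  5  5  5  5  5  5  6  6
 a  7  6  6  6  6  5  5  6  6

4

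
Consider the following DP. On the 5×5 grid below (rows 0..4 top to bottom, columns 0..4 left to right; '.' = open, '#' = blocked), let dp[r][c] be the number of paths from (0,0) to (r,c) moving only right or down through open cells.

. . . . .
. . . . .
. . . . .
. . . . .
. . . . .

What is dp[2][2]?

r\c   0   1   2   3   4
  0   1   1   1   1   1
  1   1   2   3   4   5
  2   1   3   6  10  15
  3   1   4  10  20  35
  4   1   5  15  35  70

6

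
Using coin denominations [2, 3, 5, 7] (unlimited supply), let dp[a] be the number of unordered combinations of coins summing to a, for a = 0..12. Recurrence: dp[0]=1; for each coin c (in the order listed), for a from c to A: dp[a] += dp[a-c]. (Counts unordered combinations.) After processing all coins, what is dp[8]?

after  coin     0     1     2     3     4     5     6     7     8     9    10    11    12
          2     1     0     1     0     1     0     1     0     1     0     1     0     1
          3     1     0     1     1     1     1     2     1     2     2     2     2     3
          5     1     0     1     1     1     2     2     2     3     3     4     4     5
          7     1     0     1     1     1     2     2     3     3     4     5     5     7

3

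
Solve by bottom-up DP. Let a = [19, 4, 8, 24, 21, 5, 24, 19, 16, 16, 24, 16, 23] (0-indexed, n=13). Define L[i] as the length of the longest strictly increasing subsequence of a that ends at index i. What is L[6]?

   i    0    1    2    3    4    5    6    7    8    9   10   11   12
a[i]   19    4    8   24   21    5   24   19   16   16   24   16   23
L[i]    1    1    2    3    3    2    4    3    3    3    4    3    4

4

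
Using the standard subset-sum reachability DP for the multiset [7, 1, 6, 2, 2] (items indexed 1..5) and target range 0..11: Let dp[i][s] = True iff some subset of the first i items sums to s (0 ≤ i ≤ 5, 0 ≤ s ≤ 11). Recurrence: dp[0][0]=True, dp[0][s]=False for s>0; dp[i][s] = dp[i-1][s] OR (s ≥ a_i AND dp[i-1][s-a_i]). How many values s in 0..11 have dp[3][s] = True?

5

i\s   0   1   2   3   4   5   6   7   8   9  10  11
  0   T   F   F   F   F   F   F   F   F   F   F   F
  1   T   F   F   F   F   F   F   T   F   F   F   F
  2   T   T   F   F   F   F   F   T   T   F   F   F
  3   T   T   F   F   F   F   T   T   T   F   F   F
  4   T   T   T   T   F   F   T   T   T   T   T   F
  5   T   T   T   T   T   T   T   T   T   T   T   T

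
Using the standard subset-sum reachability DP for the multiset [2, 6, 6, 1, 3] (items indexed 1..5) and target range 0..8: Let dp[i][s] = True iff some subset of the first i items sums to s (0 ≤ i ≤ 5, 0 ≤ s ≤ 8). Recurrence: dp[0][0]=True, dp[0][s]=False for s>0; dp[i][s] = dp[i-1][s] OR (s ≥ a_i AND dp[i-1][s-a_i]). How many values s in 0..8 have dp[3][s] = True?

4

i\s   0   1   2   3   4   5   6   7   8
  0   T   F   F   F   F   F   F   F   F
  1   T   F   T   F   F   F   F   F   F
  2   T   F   T   F   F   F   T   F   T
  3   T   F   T   F   F   F   T   F   T
  4   T   T   T   T   F   F   T   T   T
  5   T   T   T   T   T   T   T   T   T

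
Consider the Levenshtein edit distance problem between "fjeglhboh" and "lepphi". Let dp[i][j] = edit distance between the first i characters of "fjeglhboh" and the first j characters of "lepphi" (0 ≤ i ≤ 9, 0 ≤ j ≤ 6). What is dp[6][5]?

   ''  l  e  p  p  h  i
''  0  1  2  3  4  5  6
 f  1  1  2  3  4  5  6
 j  2  2  2  3  4  5  6
 e  3  3  2  3  4  5  6
 g  4  4  3  3  4  5  6
 l  5  4  4  4  4  5  6
 h  6  5  5  5  5  4  5
 b  7  6  6  6  6  5  5
 o  8  7  7  7  7  6  6
 h  9  8  8  8  8  7  7

4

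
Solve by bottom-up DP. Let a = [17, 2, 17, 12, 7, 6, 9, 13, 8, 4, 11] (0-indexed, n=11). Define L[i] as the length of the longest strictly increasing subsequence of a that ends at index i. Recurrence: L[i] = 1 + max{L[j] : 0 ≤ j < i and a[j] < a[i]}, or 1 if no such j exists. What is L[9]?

2

   i    0    1    2    3    4    5    6    7    8    9   10
a[i]   17    2   17   12    7    6    9   13    8    4   11
L[i]    1    1    2    2    2    2    3    4    3    2    4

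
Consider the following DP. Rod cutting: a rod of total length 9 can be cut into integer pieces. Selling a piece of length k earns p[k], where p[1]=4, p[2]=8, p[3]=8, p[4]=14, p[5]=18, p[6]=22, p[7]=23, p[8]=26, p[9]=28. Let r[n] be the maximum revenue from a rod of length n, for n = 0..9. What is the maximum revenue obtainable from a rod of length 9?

   n    0    1    2    3    4    5    6    7    8    9
r[n]    0    4    8   12   16   20   24   28   32   36

36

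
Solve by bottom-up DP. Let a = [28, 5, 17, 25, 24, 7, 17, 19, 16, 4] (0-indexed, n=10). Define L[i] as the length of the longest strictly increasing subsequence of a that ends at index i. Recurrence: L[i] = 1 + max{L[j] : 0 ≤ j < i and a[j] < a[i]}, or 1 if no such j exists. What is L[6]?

   i    0    1    2    3    4    5    6    7    8    9
a[i]   28    5   17   25   24    7   17   19   16    4
L[i]    1    1    2    3    3    2    3    4    3    1

3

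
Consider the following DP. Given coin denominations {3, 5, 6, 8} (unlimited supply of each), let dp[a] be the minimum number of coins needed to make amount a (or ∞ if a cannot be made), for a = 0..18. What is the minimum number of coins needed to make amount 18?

 a  0  1  2  3  4  5  6  7  8  9 10 11 12 13 14 15 16 17 18
dp  0  -  -  1  -  1  1  -  1  2  2  2  2  2  2  3  2  3  3
(- denotes ∞ / unreachable)

3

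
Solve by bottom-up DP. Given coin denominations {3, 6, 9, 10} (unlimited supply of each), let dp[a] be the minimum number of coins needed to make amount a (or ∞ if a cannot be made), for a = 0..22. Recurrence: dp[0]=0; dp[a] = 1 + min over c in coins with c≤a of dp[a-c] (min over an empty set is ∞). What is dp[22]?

3

 a  0  1  2  3  4  5  6  7  8  9 10 11 12 13 14 15 16 17 18 19 20 21 22
dp  0  -  -  1  -  -  1  -  -  1  1  -  2  2  -  2  2  -  2  2  2  3  3
(- denotes ∞ / unreachable)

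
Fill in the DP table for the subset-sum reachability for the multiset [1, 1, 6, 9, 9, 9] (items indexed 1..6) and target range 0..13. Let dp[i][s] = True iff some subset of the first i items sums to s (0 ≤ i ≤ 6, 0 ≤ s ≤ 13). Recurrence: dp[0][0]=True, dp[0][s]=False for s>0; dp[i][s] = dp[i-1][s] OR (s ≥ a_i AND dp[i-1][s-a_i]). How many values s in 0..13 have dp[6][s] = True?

9

i\s   0   1   2   3   4   5   6   7   8   9  10  11  12  13
  0   T   F   F   F   F   F   F   F   F   F   F   F   F   F
  1   T   T   F   F   F   F   F   F   F   F   F   F   F   F
  2   T   T   T   F   F   F   F   F   F   F   F   F   F   F
  3   T   T   T   F   F   F   T   T   T   F   F   F   F   F
  4   T   T   T   F   F   F   T   T   T   T   T   T   F   F
  5   T   T   T   F   F   F   T   T   T   T   T   T   F   F
  6   T   T   T   F   F   F   T   T   T   T   T   T   F   F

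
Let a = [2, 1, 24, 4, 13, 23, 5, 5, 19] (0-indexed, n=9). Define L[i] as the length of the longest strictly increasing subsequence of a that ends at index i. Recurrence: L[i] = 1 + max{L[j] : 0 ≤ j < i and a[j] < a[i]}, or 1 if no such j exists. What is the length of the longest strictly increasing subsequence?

   i    0    1    2    3    4    5    6    7    8
a[i]    2    1   24    4   13   23    5    5   19
L[i]    1    1    2    2    3    4    3    3    4

4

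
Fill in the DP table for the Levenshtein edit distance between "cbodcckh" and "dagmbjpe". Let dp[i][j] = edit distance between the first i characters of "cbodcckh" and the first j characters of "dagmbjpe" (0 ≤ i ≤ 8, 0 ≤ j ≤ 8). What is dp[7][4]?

   ''  d  a  g  m  b  j  p  e
''  0  1  2  3  4  5  6  7  8
 c  1  1  2  3  4  5  6  7  8
 b  2  2  2  3  4  4  5  6  7
 o  3  3  3  3  4  5  5  6  7
 d  4  3  4  4  4  5  6  6  7
 c  5  4  4  5  5  5  6  7  7
 c  6  5  5  5  6  6  6  7  8
 k  7  6  6  6  6  7  7  7  8
 h  8  7  7  7  7  7  8  8  8

6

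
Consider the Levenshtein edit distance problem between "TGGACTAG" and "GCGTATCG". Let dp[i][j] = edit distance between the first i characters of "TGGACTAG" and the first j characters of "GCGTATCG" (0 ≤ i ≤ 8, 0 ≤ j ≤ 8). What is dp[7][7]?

5

   ''  G  C  G  T  A  T  C  G
''  0  1  2  3  4  5  6  7  8
 T  1  1  2  3  3  4  5  6  7
 G  2  1  2  2  3  4  5  6  6
 G  3  2  2  2  3  4  5  6  6
 A  4  3  3  3  3  3  4  5  6
 C  5  4  3  4  4  4  4  4  5
 T  6  5  4  4  4  5  4  5  5
 A  7  6  5  5  5  4  5  5  6
 G  8  7  6  5  6  5  5  6  5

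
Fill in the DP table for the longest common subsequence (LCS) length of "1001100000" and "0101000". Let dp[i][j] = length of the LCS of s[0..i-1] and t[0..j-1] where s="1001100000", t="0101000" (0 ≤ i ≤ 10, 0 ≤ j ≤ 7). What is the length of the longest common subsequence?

   ''  0  1  0  1  0  0  0
''  0  0  0  0  0  0  0  0
 1  0  0  1  1  1  1  1  1
 0  0  1  1  2  2  2  2  2
 0  0  1  1  2  2  3  3  3
 1  0  1  2  2  3  3  3  3
 1  0  1  2  2  3  3  3  3
 0  0  1  2  3  3  4  4  4
 0  0  1  2  3  3  4  5  5
 0  0  1  2  3  3  4  5  6
 0  0  1  2  3  3  4  5  6
 0  0  1  2  3  3  4  5  6

6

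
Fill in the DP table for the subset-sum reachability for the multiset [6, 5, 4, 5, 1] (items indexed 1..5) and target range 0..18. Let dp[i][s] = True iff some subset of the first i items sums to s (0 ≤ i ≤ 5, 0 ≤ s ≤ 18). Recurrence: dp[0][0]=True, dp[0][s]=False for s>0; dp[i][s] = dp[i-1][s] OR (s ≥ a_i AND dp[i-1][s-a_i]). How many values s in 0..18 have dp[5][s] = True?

i\s   0   1   2   3   4   5   6   7   8   9  10  11  12  13  14  15  16  17  18
  0   T   F   F   F   F   F   F   F   F   F   F   F   F   F   F   F   F   F   F
  1   T   F   F   F   F   F   T   F   F   F   F   F   F   F   F   F   F   F   F
  2   T   F   F   F   F   T   T   F   F   F   F   T   F   F   F   F   F   F   F
  3   T   F   F   F   T   T   T   F   F   T   T   T   F   F   F   T   F   F   F
  4   T   F   F   F   T   T   T   F   F   T   T   T   F   F   T   T   T   F   F
  5   T   T   F   F   T   T   T   T   F   T   T   T   T   F   T   T   T   T   F

14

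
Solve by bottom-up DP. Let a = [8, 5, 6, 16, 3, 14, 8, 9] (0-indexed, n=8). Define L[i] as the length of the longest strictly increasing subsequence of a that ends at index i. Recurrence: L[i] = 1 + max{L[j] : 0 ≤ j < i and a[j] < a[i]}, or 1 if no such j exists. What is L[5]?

   i    0    1    2    3    4    5    6    7
a[i]    8    5    6   16    3   14    8    9
L[i]    1    1    2    3    1    3    3    4

3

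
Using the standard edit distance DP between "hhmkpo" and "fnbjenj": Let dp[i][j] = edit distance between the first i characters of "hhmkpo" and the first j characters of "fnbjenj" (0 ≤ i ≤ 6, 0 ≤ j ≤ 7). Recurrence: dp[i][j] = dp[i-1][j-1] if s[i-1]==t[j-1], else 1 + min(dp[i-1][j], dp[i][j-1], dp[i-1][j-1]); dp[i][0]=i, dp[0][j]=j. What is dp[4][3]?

4

   ''  f  n  b  j  e  n  j
''  0  1  2  3  4  5  6  7
 h  1  1  2  3  4  5  6  7
 h  2  2  2  3  4  5  6  7
 m  3  3  3  3  4  5  6  7
 k  4  4  4  4  4  5  6  7
 p  5  5  5  5  5  5  6  7
 o  6  6  6  6  6  6  6  7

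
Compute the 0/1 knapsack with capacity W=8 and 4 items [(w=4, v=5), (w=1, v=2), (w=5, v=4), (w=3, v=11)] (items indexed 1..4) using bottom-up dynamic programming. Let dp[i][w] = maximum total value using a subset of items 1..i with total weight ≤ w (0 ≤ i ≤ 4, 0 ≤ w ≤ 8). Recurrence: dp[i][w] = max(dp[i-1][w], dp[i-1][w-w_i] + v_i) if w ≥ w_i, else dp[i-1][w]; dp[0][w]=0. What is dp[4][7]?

i\w   0   1   2   3   4   5   6   7   8
  0   0   0   0   0   0   0   0   0   0
  1   0   0   0   0   5   5   5   5   5
  2   0   2   2   2   5   7   7   7   7
  3   0   2   2   2   5   7   7   7   7
  4   0   2   2  11  13  13  13  16  18

16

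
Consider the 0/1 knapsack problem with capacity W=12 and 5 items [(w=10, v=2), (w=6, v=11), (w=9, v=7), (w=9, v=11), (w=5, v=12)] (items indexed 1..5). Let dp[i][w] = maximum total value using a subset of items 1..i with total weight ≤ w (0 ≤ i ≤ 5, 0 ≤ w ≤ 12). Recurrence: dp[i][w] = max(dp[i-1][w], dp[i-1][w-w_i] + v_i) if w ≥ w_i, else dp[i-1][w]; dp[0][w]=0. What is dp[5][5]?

i\w   0   1   2   3   4   5   6   7   8   9  10  11  12
  0   0   0   0   0   0   0   0   0   0   0   0   0   0
  1   0   0   0   0   0   0   0   0   0   0   2   2   2
  2   0   0   0   0   0   0  11  11  11  11  11  11  11
  3   0   0   0   0   0   0  11  11  11  11  11  11  11
  4   0   0   0   0   0   0  11  11  11  11  11  11  11
  5   0   0   0   0   0  12  12  12  12  12  12  23  23

12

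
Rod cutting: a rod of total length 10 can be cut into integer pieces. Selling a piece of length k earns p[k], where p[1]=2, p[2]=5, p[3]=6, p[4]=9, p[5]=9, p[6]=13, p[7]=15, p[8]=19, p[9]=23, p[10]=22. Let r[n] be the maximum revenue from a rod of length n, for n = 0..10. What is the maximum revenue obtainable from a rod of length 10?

   n    0    1    2    3    4    5    6    7    8    9   10
r[n]    0    2    5    7   10   12   15   17   20   23   25

25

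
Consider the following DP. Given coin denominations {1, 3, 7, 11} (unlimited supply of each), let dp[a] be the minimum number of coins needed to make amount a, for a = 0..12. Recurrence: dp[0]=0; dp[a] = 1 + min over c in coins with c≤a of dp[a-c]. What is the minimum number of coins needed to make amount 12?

 a  0  1  2  3  4  5  6  7  8  9 10 11 12
dp  0  1  2  1  2  3  2  1  2  3  2  1  2

2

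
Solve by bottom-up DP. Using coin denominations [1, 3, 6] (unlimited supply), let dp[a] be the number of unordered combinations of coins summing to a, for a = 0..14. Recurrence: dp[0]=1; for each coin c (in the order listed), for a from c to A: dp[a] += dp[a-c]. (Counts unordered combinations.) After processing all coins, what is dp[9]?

6

after  coin     0     1     2     3     4     5     6     7     8     9    10    11    12    13    14
          1     1     1     1     1     1     1     1     1     1     1     1     1     1     1     1
          3     1     1     1     2     2     2     3     3     3     4     4     4     5     5     5
          6     1     1     1     2     2     2     4     4     4     6     6     6     9     9     9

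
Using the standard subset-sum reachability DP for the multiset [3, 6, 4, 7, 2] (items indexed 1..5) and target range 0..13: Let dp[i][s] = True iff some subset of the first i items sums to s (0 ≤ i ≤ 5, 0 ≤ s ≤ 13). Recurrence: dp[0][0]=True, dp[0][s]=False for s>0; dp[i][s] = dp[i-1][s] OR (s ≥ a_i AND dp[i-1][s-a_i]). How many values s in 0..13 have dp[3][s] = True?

i\s   0   1   2   3   4   5   6   7   8   9  10  11  12  13
  0   T   F   F   F   F   F   F   F   F   F   F   F   F   F
  1   T   F   F   T   F   F   F   F   F   F   F   F   F   F
  2   T   F   F   T   F   F   T   F   F   T   F   F   F   F
  3   T   F   F   T   T   F   T   T   F   T   T   F   F   T
  4   T   F   F   T   T   F   T   T   F   T   T   T   F   T
  5   T   F   T   T   T   T   T   T   T   T   T   T   T   T

8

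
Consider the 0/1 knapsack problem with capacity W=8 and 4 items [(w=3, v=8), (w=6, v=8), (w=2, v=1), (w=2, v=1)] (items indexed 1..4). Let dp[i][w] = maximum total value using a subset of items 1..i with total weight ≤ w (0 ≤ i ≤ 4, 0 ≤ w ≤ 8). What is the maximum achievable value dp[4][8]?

i\w   0   1   2   3   4   5   6   7   8
  0   0   0   0   0   0   0   0   0   0
  1   0   0   0   8   8   8   8   8   8
  2   0   0   0   8   8   8   8   8   8
  3   0   0   1   8   8   9   9   9   9
  4   0   0   1   8   8   9   9  10  10

10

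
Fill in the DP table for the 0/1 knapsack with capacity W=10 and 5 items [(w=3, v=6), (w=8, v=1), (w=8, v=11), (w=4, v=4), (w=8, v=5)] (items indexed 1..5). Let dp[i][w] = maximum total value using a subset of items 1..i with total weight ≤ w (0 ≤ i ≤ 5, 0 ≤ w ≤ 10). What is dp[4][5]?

i\w   0   1   2   3   4   5   6   7   8   9  10
  0   0   0   0   0   0   0   0   0   0   0   0
  1   0   0   0   6   6   6   6   6   6   6   6
  2   0   0   0   6   6   6   6   6   6   6   6
  3   0   0   0   6   6   6   6   6  11  11  11
  4   0   0   0   6   6   6   6  10  11  11  11
  5   0   0   0   6   6   6   6  10  11  11  11

6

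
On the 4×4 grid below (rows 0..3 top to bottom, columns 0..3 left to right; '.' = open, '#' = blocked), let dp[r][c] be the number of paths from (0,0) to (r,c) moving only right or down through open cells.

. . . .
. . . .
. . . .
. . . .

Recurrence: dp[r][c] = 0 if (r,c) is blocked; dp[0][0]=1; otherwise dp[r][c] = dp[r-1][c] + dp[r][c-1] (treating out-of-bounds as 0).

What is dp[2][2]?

6

r\c   0   1   2   3
  0   1   1   1   1
  1   1   2   3   4
  2   1   3   6  10
  3   1   4  10  20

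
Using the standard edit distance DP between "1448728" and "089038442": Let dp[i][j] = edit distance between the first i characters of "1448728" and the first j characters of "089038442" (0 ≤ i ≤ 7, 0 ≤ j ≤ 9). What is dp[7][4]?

   ''  0  8  9  0  3  8  4  4  2
''  0  1  2  3  4  5  6  7  8  9
 1  1  1  2  3  4  5  6  7  8  9
 4  2  2  2  3  4  5  6  6  7  8
 4  3  3  3  3  4  5  6  6  6  7
 8  4  4  3  4  4  5  5  6  7  7
 7  5  5  4  4  5  5  6  6  7  8
 2  6  6  5  5  5  6  6  7  7  7
 8  7  7  6  6  6  6  6  7  8  8

6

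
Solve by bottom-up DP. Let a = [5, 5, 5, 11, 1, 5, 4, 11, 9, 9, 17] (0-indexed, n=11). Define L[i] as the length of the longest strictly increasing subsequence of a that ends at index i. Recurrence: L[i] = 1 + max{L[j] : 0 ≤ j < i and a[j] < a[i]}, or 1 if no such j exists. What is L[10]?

4

   i    0    1    2    3    4    5    6    7    8    9   10
a[i]    5    5    5   11    1    5    4   11    9    9   17
L[i]    1    1    1    2    1    2    2    3    3    3    4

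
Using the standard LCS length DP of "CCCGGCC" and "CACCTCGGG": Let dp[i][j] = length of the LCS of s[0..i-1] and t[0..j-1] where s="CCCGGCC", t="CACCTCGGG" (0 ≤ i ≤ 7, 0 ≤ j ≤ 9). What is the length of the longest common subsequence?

   ''  C  A  C  C  T  C  G  G  G
''  0  0  0  0  0  0  0  0  0  0
 C  0  1  1  1  1  1  1  1  1  1
 C  0  1  1  2  2  2  2  2  2  2
 C  0  1  1  2  3  3  3  3  3  3
 G  0  1  1  2  3  3  3  4  4  4
 G  0  1  1  2  3  3  3  4  5  5
 C  0  1  1  2  3  3  4  4  5  5
 C  0  1  1  2  3  3  4  4  5  5

5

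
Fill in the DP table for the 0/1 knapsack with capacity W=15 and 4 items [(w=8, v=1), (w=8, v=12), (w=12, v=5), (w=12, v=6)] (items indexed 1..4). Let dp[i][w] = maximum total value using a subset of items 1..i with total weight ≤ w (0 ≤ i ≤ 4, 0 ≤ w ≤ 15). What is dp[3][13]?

12

i\w   0   1   2   3   4   5   6   7   8   9  10  11  12  13  14  15
  0   0   0   0   0   0   0   0   0   0   0   0   0   0   0   0   0
  1   0   0   0   0   0   0   0   0   1   1   1   1   1   1   1   1
  2   0   0   0   0   0   0   0   0  12  12  12  12  12  12  12  12
  3   0   0   0   0   0   0   0   0  12  12  12  12  12  12  12  12
  4   0   0   0   0   0   0   0   0  12  12  12  12  12  12  12  12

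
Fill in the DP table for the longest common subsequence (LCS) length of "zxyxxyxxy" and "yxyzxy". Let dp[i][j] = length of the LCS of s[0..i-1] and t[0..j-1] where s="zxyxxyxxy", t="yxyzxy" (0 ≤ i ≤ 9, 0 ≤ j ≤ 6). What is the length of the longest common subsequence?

5

   ''  y  x  y  z  x  y
''  0  0  0  0  0  0  0
 z  0  0  0  0  1  1  1
 x  0  0  1  1  1  2  2
 y  0  1  1  2  2  2  3
 x  0  1  2  2  2  3  3
 x  0  1  2  2  2  3  3
 y  0  1  2  3  3  3  4
 x  0  1  2  3  3  4  4
 x  0  1  2  3  3  4  4
 y  0  1  2  3  3  4  5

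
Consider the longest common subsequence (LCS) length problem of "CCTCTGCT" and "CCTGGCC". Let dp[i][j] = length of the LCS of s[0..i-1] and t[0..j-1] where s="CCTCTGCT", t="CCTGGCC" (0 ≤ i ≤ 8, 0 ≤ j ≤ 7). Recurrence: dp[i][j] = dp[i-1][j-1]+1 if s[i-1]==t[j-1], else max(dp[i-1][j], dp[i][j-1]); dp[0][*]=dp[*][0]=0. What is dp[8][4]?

4

   ''  C  C  T  G  G  C  C
''  0  0  0  0  0  0  0  0
 C  0  1  1  1  1  1  1  1
 C  0  1  2  2  2  2  2  2
 T  0  1  2  3  3  3  3  3
 C  0  1  2  3  3  3  4  4
 T  0  1  2  3  3  3  4  4
 G  0  1  2  3  4  4  4  4
 C  0  1  2  3  4  4  5  5
 T  0  1  2  3  4  4  5  5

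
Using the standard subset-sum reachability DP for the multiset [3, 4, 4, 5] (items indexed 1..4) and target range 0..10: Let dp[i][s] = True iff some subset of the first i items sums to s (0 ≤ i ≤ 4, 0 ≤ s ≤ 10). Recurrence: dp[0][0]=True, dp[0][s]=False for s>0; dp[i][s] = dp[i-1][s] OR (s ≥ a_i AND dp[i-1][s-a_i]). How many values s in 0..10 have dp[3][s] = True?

i\s   0   1   2   3   4   5   6   7   8   9  10
  0   T   F   F   F   F   F   F   F   F   F   F
  1   T   F   F   T   F   F   F   F   F   F   F
  2   T   F   F   T   T   F   F   T   F   F   F
  3   T   F   F   T   T   F   F   T   T   F   F
  4   T   F   F   T   T   T   F   T   T   T   F

5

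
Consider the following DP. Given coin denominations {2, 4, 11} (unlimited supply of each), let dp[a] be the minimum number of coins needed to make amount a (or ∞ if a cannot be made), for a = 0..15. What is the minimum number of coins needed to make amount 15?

2

 a  0  1  2  3  4  5  6  7  8  9 10 11 12 13 14 15
dp  0  -  1  -  1  -  2  -  2  -  3  1  3  2  4  2
(- denotes ∞ / unreachable)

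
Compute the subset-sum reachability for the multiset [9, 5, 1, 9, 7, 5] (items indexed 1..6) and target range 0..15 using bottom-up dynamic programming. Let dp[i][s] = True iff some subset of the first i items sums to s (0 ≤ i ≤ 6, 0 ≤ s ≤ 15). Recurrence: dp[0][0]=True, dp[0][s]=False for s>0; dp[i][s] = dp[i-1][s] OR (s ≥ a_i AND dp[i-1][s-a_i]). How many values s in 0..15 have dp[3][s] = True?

i\s   0   1   2   3   4   5   6   7   8   9  10  11  12  13  14  15
  0   T   F   F   F   F   F   F   F   F   F   F   F   F   F   F   F
  1   T   F   F   F   F   F   F   F   F   T   F   F   F   F   F   F
  2   T   F   F   F   F   T   F   F   F   T   F   F   F   F   T   F
  3   T   T   F   F   F   T   T   F   F   T   T   F   F   F   T   T
  4   T   T   F   F   F   T   T   F   F   T   T   F   F   F   T   T
  5   T   T   F   F   F   T   T   T   T   T   T   F   T   T   T   T
  6   T   T   F   F   F   T   T   T   T   T   T   T   T   T   T   T

8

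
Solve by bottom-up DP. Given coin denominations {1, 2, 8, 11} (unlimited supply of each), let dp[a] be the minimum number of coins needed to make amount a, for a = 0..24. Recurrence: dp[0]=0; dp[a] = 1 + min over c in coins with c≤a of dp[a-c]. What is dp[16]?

2

 a  0  1  2  3  4  5  6  7  8  9 10 11 12 13 14 15 16 17 18 19 20 21 22 23 24
dp  0  1  1  2  2  3  3  4  1  2  2  1  2  2  3  3  2  3  3  2  3  3  2  3  3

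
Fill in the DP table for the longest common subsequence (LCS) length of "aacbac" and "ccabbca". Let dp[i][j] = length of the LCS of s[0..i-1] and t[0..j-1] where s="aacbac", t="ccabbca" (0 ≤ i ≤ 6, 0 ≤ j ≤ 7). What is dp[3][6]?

   ''  c  c  a  b  b  c  a
''  0  0  0  0  0  0  0  0
 a  0  0  0  1  1  1  1  1
 a  0  0  0  1  1  1  1  2
 c  0  1  1  1  1  1  2  2
 b  0  1  1  1  2  2  2  2
 a  0  1  1  2  2  2  2  3
 c  0  1  2  2  2  2  3  3

2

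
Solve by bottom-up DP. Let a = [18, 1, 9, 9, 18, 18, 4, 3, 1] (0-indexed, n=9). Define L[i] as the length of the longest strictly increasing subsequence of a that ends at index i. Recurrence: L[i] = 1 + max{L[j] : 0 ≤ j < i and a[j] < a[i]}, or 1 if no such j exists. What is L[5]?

3

   i    0    1    2    3    4    5    6    7    8
a[i]   18    1    9    9   18   18    4    3    1
L[i]    1    1    2    2    3    3    2    2    1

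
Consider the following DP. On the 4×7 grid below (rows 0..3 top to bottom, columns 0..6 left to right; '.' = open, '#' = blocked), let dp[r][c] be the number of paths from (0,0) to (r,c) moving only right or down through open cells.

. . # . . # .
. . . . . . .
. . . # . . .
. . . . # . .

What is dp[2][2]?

5

r\c   0   1   2   3   4   5   6
  0   1   1   0   0   0   0   0
  1   1   2   2   2   2   2   2
  2   1   3   5   0   2   4   6
  3   1   4   9   9   0   4  10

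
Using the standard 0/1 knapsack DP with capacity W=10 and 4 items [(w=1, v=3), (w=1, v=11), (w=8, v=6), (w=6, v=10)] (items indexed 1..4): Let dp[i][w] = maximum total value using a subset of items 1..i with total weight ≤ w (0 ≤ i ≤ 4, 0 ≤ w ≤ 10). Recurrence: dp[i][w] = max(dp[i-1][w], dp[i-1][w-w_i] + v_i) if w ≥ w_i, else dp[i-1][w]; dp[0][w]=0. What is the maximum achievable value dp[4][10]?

i\w   0   1   2   3   4   5   6   7   8   9  10
  0   0   0   0   0   0   0   0   0   0   0   0
  1   0   3   3   3   3   3   3   3   3   3   3
  2   0  11  14  14  14  14  14  14  14  14  14
  3   0  11  14  14  14  14  14  14  14  17  20
  4   0  11  14  14  14  14  14  21  24  24  24

24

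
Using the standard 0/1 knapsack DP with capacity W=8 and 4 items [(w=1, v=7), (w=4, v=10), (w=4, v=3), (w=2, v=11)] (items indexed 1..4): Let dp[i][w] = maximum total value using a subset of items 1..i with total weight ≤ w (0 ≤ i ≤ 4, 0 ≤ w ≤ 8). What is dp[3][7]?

i\w   0   1   2   3   4   5   6   7   8
  0   0   0   0   0   0   0   0   0   0
  1   0   7   7   7   7   7   7   7   7
  2   0   7   7   7  10  17  17  17  17
  3   0   7   7   7  10  17  17  17  17
  4   0   7  11  18  18  18  21  28  28

17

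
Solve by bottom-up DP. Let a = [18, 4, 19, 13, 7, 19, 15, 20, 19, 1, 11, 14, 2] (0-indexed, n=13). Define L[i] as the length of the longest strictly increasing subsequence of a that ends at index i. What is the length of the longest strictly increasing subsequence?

4

   i    0    1    2    3    4    5    6    7    8    9   10   11   12
a[i]   18    4   19   13    7   19   15   20   19    1   11   14    2
L[i]    1    1    2    2    2    3    3    4    4    1    3    4    2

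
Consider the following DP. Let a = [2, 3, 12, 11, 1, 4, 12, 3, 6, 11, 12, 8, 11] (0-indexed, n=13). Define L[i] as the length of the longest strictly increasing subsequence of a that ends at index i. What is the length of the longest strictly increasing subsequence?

6

   i    0    1    2    3    4    5    6    7    8    9   10   11   12
a[i]    2    3   12   11    1    4   12    3    6   11   12    8   11
L[i]    1    2    3    3    1    3    4    2    4    5    6    5    6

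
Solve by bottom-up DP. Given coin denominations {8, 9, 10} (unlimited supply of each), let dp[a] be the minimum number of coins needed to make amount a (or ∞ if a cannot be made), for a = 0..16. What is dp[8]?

 a  0  1  2  3  4  5  6  7  8  9 10 11 12 13 14 15 16
dp  0  -  -  -  -  -  -  -  1  1  1  -  -  -  -  -  2
(- denotes ∞ / unreachable)

1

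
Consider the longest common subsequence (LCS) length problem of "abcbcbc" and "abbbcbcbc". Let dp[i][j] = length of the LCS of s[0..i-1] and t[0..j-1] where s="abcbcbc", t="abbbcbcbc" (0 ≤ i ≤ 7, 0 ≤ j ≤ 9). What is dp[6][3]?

   ''  a  b  b  b  c  b  c  b  c
''  0  0  0  0  0  0  0  0  0  0
 a  0  1  1  1  1  1  1  1  1  1
 b  0  1  2  2  2  2  2  2  2  2
 c  0  1  2  2  2  3  3  3  3  3
 b  0  1  2  3  3  3  4  4  4  4
 c  0  1  2  3  3  4  4  5  5  5
 b  0  1  2  3  4  4  5  5  6  6
 c  0  1  2  3  4  5  5  6  6  7

3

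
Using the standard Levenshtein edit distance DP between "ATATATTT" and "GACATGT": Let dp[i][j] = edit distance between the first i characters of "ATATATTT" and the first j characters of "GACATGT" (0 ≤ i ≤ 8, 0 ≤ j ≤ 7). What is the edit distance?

   ''  G  A  C  A  T  G  T
''  0  1  2  3  4  5  6  7
 A  1  1  1  2  3  4  5  6
 T  2  2  2  2  3  3  4  5
 A  3  3  2  3  2  3  4  5
 T  4  4  3  3  3  2  3  4
 A  5  5  4  4  3  3  3  4
 T  6  6  5  5  4  3  4  3
 T  7  7  6  6  5  4  4  4
 T  8  8  7  7  6  5  5  4

4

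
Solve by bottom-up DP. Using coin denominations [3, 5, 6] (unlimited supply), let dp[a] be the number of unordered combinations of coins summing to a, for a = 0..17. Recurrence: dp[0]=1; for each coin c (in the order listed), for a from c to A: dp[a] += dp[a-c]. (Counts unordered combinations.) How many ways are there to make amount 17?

3

after  coin     0     1     2     3     4     5     6     7     8     9    10    11    12    13    14    15    16    17
          3     1     0     0     1     0     0     1     0     0     1     0     0     1     0     0     1     0     0
          5     1     0     0     1     0     1     1     0     1     1     1     1     1     1     1     2     1     1
          6     1     0     0     1     0     1     2     0     1     2     1     2     3     1     2     4     2     3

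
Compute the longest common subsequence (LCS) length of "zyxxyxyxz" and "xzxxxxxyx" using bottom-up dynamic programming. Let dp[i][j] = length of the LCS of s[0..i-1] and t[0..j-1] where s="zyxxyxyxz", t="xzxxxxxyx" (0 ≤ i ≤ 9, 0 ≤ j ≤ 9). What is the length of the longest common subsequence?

   ''  x  z  x  x  x  x  x  y  x
''  0  0  0  0  0  0  0  0  0  0
 z  0  0  1  1  1  1  1  1  1  1
 y  0  0  1  1  1  1  1  1  2  2
 x  0  1  1  2  2  2  2  2  2  3
 x  0  1  1  2  3  3  3  3  3  3
 y  0  1  1  2  3  3  3  3  4  4
 x  0  1  1  2  3  4  4  4  4  5
 y  0  1  1  2  3  4  4  4  5  5
 x  0  1  1  2  3  4  5  5  5  6
 z  0  1  2  2  3  4  5  5  5  6

6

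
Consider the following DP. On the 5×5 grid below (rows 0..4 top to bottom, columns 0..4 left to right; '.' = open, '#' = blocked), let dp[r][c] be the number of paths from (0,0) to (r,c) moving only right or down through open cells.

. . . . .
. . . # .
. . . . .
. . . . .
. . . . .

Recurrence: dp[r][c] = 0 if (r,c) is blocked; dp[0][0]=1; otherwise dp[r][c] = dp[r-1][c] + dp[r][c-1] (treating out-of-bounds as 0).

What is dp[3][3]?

16

r\c   0   1   2   3   4
  0   1   1   1   1   1
  1   1   2   3   0   1
  2   1   3   6   6   7
  3   1   4  10  16  23
  4   1   5  15  31  54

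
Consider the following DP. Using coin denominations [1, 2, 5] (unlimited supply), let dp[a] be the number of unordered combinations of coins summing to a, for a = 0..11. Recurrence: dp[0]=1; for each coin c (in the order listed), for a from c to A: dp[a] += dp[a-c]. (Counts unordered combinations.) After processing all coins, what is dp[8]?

7

after  coin     0     1     2     3     4     5     6     7     8     9    10    11
          1     1     1     1     1     1     1     1     1     1     1     1     1
          2     1     1     2     2     3     3     4     4     5     5     6     6
          5     1     1     2     2     3     4     5     6     7     8    10    11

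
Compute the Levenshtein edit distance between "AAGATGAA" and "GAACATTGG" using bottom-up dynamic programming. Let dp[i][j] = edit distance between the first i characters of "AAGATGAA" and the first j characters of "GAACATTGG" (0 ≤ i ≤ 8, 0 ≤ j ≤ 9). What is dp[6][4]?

4

   ''  G  A  A  C  A  T  T  G  G
''  0  1  2  3  4  5  6  7  8  9
 A  1  1  1  2  3  4  5  6  7  8
 A  2  2  1  1  2  3  4  5  6  7
 G  3  2  2  2  2  3  4  5  5  6
 A  4  3  2  2  3  2  3  4  5  6
 T  5  4  3  3  3  3  2  3  4  5
 G  6  5  4  4  4  4  3  3  3  4
 A  7  6  5  4  5  4  4  4  4  4
 A  8  7  6  5  5  5  5  5  5  5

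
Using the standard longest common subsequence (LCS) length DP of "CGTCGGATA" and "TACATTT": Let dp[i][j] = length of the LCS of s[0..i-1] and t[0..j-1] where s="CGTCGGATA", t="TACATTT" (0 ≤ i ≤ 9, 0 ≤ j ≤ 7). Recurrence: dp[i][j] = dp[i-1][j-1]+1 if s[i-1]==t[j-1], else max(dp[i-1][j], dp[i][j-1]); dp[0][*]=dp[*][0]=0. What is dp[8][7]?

4

   ''  T  A  C  A  T  T  T
''  0  0  0  0  0  0  0  0
 C  0  0  0  1  1  1  1  1
 G  0  0  0  1  1  1  1  1
 T  0  1  1  1  1  2  2  2
 C  0  1  1  2  2  2  2  2
 G  0  1  1  2  2  2  2  2
 G  0  1  1  2  2  2  2  2
 A  0  1  2  2  3  3  3  3
 T  0  1  2  2  3  4  4  4
 A  0  1  2  2  3  4  4  4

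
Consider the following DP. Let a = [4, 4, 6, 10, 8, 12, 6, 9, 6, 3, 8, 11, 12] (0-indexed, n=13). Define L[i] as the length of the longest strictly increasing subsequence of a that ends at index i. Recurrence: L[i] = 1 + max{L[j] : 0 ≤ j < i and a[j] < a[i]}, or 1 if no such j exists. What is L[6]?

   i    0    1    2    3    4    5    6    7    8    9   10   11   12
a[i]    4    4    6   10    8   12    6    9    6    3    8   11   12
L[i]    1    1    2    3    3    4    2    4    2    1    3    5    6

2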